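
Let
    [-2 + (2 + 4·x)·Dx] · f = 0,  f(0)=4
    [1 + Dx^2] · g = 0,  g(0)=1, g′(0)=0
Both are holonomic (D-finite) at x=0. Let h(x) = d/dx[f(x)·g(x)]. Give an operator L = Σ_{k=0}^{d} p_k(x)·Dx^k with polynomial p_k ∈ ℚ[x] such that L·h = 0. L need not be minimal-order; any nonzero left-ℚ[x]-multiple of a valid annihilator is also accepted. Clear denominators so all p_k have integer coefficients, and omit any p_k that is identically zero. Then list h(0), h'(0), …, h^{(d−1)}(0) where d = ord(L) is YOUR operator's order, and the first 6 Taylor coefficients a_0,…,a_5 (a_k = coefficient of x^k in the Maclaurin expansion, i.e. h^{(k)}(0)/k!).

L = (2 + 12·x + 16·x^2 + 8·x^3 + 4·x^4) + (1 - 6·x^2 - 4·x^3)·Dx + (1 + 5·x + 9·x^2 + 8·x^3 + 4·x^4)·Dx^2  (order 2).
h: a_k = 4, -8, 0, -16/3, 40/3, -368/15, …
ICs: h(0) = 4, h′(0) = -8.

f: a_k = 4, 4, -2, 2, -5/2, 7/2, …
g: a_k = 1, 0, -1/2, 0, 1/24, 0, …
L₀ := L_f ⊗_s L_g (sym. prod.), ord ≤ 2.
Differentiate: ansatz ord ≤ ord L₀ ⇒ L.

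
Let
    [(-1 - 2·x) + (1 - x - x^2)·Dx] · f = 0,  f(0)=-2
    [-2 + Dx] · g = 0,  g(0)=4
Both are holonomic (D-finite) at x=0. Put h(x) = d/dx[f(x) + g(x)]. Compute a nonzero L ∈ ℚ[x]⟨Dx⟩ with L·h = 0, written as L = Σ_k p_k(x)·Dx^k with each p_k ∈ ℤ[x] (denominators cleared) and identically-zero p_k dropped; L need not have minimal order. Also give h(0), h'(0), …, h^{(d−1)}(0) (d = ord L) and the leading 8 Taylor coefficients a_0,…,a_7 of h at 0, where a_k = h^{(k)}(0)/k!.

f: a_k = -2, -2, -4, -6, -10, -16, -26, -42, …
g: a_k = 4, 8, 8, 16/3, 8/3, 16/15, 16/45, 32/315, …
f+g: L₀ = lclm(L_f,L_g), ord ≤ 1+1.
h=h₀': d/dx-closure on L₀ ⇒ L.
L = (10 + 44·x + 44·x^2 + 48·x^3 + 12·x^4) + (-7 - 24·x - 28·x^2 - 12·x^3 + 10·x^4 + 4·x^5)·Dx + (1 + x + 3·x^2 - 6·x^3 - 8·x^4 - 2·x^5)·Dx^2  (order 2).
h: a_k = 6, 8, -2, -88/3, -224/3, -2308/15, -13198/45, -171296/315, …
ICs: h(0) = 6, h′(0) = 8.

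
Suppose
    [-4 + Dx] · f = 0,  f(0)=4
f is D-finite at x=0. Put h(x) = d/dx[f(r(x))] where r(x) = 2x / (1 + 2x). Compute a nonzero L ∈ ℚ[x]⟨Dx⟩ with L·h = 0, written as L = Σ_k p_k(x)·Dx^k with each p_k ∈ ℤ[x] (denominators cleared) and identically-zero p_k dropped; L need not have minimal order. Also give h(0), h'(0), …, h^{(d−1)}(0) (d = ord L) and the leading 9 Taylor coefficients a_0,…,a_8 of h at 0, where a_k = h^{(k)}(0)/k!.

L = (4 - 8·x) + (-1 - 4·x - 4·x^2)·Dx  (order 1).
h: a_k = 32, 128, -128, -1024/3, 3584/3, -22528/15, -34816/45, 2588672/315, -6791168/315, …
ICs: h(0) = 32.

f: a_k = 4, 16, 32, 128/3, 128/3, 512/15, 1024/45, 4096/315, 2048/315, …
Change of var in L_f (x↦r) gives L₀.
Differentiate: ansatz ord ≤ ord L₀ ⇒ L.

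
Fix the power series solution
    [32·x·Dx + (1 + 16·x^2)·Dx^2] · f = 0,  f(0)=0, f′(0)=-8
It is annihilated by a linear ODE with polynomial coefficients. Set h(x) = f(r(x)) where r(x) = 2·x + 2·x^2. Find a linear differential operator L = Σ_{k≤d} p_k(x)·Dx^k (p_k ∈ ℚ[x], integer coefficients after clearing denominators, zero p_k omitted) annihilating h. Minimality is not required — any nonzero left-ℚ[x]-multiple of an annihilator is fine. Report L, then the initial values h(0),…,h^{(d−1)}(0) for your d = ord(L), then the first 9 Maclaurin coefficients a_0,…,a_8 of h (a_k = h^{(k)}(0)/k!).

f: a_k = 0, -8, 0, 128/3, 0, -2048/5, 0, 32768/7, 0, …
L₀ from L_f via x↦r, Dx↦r'^{-1}Dx.
L = (-2 + 128·x + 512·x^2 + 768·x^3 + 384·x^4)·Dx + (1 + 2·x + 64·x^2 + 256·x^3 + 320·x^4 + 128·x^5)·Dx^2  (order 2).
h: a_k = 0, -16, -16, 1024/3, 1024, -60416/5, -195584/3, 3276800/7, 4063232, …
ICs: h(0) = 0, h′(0) = -16.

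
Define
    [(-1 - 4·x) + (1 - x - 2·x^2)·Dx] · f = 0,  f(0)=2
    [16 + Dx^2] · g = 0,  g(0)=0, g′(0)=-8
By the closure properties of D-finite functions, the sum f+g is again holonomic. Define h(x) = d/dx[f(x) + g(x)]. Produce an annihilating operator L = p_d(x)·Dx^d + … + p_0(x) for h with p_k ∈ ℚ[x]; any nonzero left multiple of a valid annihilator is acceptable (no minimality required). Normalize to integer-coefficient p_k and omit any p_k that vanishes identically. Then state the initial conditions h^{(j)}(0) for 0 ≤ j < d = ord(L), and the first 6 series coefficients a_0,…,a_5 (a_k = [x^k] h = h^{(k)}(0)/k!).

f: a_k = 2, 2, 6, 10, 22, 42, …
g: a_k = 0, -8, 0, 64/3, 0, -256/15, …
Weyl lclm of L_f,L_g ⇒ L₀ (ord ≤ 3).
Derive L from L₀ (diff closure).
L = (2880 + 9600·x + 20736·x^2 + 7680·x^3 + 15360·x^4 + 18432·x^5 + 12288·x^6) + (-368 - 1040·x + 2400·x^2 + 2048·x^3 - 2560·x^4 + 1536·x^5 + 7168·x^6 + 4096·x^7)·Dx + (180 + 600·x + 1296·x^2 + 480·x^3 + 960·x^4 + 1152·x^5 + 768·x^6)·Dx^2 + (-23 - 65·x + 150·x^2 + 128·x^3 - 160·x^4 + 96·x^5 + 448·x^6 + 256·x^7)·Dx^3  (order 3).
h: a_k = -6, 12, 94, 88, 374/3, 516, …
ICs: h(0) = -6, h′(0) = 12, h′′(0) = 188.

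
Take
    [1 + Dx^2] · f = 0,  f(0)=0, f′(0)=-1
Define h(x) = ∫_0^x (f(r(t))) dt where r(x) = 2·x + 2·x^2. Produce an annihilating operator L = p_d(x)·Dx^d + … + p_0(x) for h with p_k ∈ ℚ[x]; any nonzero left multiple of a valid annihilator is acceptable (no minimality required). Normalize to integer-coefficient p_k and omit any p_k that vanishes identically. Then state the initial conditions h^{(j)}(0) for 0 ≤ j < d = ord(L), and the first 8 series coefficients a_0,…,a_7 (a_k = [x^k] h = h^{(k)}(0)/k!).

f: a_k = 0, -1, 0, 1/6, 0, -1/120, 0, 1/5040, …
Change of var in L_f (x↦r) gives L₀.
∫: right-multiply L₀ by Dx.
L = (4 + 24·x + 48·x^2 + 32·x^3)·Dx - 2·Dx^2 + (1 + 2·x)·Dx^3  (order 3).
h: a_k = 0, 0, -1, -2/3, 1/3, 4/5, 28/45, 0, …
ICs: h(0) = 0, h′(0) = 0, h′′(0) = -2.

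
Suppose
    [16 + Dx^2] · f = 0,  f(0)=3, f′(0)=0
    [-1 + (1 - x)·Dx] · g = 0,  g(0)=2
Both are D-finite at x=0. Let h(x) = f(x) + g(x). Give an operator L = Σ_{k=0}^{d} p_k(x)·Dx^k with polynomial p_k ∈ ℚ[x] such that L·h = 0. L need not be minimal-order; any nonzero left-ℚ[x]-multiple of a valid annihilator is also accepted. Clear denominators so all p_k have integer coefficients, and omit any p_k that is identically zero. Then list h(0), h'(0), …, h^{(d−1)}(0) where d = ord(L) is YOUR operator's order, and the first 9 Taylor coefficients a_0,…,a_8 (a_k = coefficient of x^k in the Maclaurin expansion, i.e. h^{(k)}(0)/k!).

L = (-176 + 256·x - 128·x^2) + (144 - 400·x + 384·x^2 - 128·x^3)·Dx + (-11 + 16·x - 8·x^2)·Dx^2 + (9 - 25·x + 24·x^2 - 8·x^3)·Dx^3  (order 3).
h: a_k = 5, 2, -22, 2, 34, 2, -226/15, 2, 722/105, …
ICs: h(0) = 5, h′(0) = 2, h′′(0) = -44.

f: a_k = 3, 0, -24, 0, 32, 0, -256/15, 0, 512/105, …
g: a_k = 2, 2, 2, 2, 2, 2, 2, 2, 2, …
h₀=f+g: left-lcm gives L₀, ord ≤ 3.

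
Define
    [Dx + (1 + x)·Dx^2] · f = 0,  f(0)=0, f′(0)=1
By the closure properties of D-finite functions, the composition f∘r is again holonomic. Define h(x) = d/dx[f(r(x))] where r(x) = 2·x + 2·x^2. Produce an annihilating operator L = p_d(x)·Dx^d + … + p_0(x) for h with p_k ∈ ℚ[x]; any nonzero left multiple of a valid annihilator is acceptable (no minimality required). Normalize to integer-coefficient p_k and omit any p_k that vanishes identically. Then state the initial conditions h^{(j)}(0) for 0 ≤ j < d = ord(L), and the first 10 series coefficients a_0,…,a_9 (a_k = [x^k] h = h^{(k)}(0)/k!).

L = (4·x + 4·x^2) + (1 + 4·x + 6·x^2 + 4·x^3)·Dx  (order 1).
h: a_k = 2, 0, -4, 8, -8, 0, 16, -32, 32, 0, …
ICs: h(0) = 2.

f: a_k = 0, 1, -1/2, 1/3, -1/4, 1/5, -1/6, 1/7, -1/8, 1/9, …
h₀=f(r): pull back L_f along r ⇒ L₀.
h=h₀': d/dx-closure on L₀ ⇒ L.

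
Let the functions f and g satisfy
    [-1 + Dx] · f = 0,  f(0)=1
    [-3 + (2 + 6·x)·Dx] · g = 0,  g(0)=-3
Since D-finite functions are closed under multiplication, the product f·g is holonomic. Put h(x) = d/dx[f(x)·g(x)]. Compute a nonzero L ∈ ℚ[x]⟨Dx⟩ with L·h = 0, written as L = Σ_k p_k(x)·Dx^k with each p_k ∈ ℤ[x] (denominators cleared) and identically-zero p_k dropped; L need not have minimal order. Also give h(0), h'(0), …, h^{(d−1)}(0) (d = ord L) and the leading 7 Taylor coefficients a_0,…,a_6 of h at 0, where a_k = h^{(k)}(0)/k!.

L = (7 + 60·x + 36·x^2) + (-10 - 42·x - 36·x^2)·Dx  (order 1).
h: a_k = -15/2, -21/4, -213/16, 671/32, -16157/256, 88837/512, -14933039/30720, …
ICs: h(0) = -15/2.

f: a_k = 1, 1, 1/2, 1/6, 1/24, 1/120, 1/720, …
g: a_k = -3, -9/2, 27/8, -81/16, 1215/128, -5103/256, 45927/1024, …
Sym-product of L_f,L_g gives L₀ (≤ ord 1).
Derive L from L₀ (diff closure).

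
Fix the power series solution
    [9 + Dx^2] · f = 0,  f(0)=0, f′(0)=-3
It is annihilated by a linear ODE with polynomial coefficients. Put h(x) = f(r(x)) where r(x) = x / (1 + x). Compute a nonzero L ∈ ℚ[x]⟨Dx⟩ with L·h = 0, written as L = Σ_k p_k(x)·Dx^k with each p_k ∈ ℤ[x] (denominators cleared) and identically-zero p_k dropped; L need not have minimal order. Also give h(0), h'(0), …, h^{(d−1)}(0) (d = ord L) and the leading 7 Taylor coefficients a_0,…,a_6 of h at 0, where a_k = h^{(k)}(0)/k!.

L = 9 + (2 + 6·x + 6·x^2 + 2·x^3)·Dx + (1 + 4·x + 6·x^2 + 4·x^3 + x^4)·Dx^2  (order 2).
h: a_k = 0, -3, 3, 3/2, -21/2, 879/40, -255/8, …
ICs: h(0) = 0, h′(0) = -3.

f: a_k = 0, -3, 0, 9/2, 0, -81/40, 0, …
Change of var in L_f (x↦r) gives L₀.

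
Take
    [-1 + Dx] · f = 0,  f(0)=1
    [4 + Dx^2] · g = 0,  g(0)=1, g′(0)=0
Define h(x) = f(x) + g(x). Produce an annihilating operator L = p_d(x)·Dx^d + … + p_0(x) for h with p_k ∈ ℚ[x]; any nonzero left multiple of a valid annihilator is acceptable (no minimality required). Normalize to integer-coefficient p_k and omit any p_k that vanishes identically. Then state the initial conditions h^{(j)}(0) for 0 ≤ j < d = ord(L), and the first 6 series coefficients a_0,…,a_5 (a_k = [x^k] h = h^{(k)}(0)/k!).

f: a_k = 1, 1, 1/2, 1/6, 1/24, 1/120, …
g: a_k = 1, 0, -2, 0, 2/3, 0, …
L₀ := lclm(L_f,L_g); ord L₀ ≤ 1+2.
L = -4 + 4·Dx - Dx^2 + Dx^3  (order 3).
h: a_k = 2, 1, -3/2, 1/6, 17/24, 1/120, …
ICs: h(0) = 2, h′(0) = 1, h′′(0) = -3.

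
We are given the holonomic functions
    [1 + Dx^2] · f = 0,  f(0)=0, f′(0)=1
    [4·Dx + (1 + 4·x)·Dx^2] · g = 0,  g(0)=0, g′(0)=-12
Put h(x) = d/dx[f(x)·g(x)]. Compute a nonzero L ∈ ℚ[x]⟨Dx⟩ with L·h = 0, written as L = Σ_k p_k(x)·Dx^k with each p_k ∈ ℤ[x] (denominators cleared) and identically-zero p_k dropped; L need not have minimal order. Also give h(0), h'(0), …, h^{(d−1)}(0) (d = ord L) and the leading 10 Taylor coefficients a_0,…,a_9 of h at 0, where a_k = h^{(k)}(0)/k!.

L = (-12355 - 1064·x - 6288·x^2 - 16128·x^3 - 13568·x^4 + 6144·x^5 + 4096·x^6) + (-3384 - 15968·x - 14080·x^2 - 15360·x^3 + 10240·x^4 + 8192·x^5)·Dx + (-12502 - 2384·x - 10016·x^2 - 19968·x^3 - 14848·x^4 + 12288·x^5 + 8192·x^6)·Dx^2 + (-3384 - 15968·x - 14080·x^2 - 15360·x^3 + 10240·x^4 + 8192·x^5)·Dx^3 + (-147 - 1320·x - 3728·x^2 - 3840·x^3 - 1280·x^4 + 6144·x^5 + 4096·x^6)·Dx^4  (order 4).
h: a_k = 0, -24, 72, -248, 940, -3623, 70567/5, -1162534/21, 3053769/14, -1862268947/2160, …
ICs: h(0) = 0, h′(0) = -24, h′′(0) = 144, h′′′(0) = -1488.

f: a_k = 0, 1, 0, -1/6, 0, 1/120, 0, -1/5040, 0, 1/362880, …
g: a_k = 0, -12, 24, -64, 192, -3072/5, 2048, -49152/7, 24576, -262144/3, …
L₀ := L_f ⊗_s L_g (sym. prod.), ord ≤ 4.
Differentiate: ansatz ord ≤ ord L₀ ⇒ L.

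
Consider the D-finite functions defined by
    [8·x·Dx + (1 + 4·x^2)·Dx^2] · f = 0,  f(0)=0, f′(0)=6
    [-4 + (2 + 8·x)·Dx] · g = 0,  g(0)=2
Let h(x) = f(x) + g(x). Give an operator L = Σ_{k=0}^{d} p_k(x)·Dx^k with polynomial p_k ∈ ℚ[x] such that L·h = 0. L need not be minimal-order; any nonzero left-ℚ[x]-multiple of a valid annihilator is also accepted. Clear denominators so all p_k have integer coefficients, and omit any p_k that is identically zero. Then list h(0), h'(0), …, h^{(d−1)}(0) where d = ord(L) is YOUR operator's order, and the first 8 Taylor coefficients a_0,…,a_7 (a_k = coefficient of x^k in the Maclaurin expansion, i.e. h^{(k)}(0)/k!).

f: a_k = 0, 6, 0, -8, 0, 96/5, 0, -384/7, …
g: a_k = 2, 4, -4, 8, -20, 56, -168, 528, …
Sum ⇒ L₀ = lclm(L_f,L_g) in ℚ(x)⟨Dx⟩.
L = (-8 - 80·x + 96·x^2 + 192·x^3)·Dx + (-10 - 32·x - 64·x^2 + 384·x^3 + 672·x^4)·Dx^2 + (-1 + 24·x^2 + 48·x^3 + 112·x^4 + 192·x^5)·Dx^3  (order 3).
h: a_k = 2, 10, -4, 0, -20, 376/5, -168, 3312/7, …
ICs: h(0) = 2, h′(0) = 10, h′′(0) = -8.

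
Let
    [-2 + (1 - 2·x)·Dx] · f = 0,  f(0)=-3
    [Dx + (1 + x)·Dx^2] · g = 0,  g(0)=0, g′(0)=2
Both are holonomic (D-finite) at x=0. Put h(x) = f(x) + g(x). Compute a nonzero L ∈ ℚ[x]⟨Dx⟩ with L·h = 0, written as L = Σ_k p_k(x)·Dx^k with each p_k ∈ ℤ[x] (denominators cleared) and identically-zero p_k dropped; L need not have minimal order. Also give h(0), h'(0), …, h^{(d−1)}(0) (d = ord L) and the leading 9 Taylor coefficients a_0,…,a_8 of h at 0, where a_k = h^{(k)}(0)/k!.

L = (32 + 8·x)·Dx + (22 + 56·x + 16·x^2)·Dx^2 + (-5 + 3·x + 12·x^2 + 4·x^3)·Dx^3  (order 3).
h: a_k = -3, -4, -13, -70/3, -97/2, -478/5, -577/3, -2686/7, -3073/4, …
ICs: h(0) = -3, h′(0) = -4, h′′(0) = -26.

f: a_k = -3, -6, -12, -24, -48, -96, -192, -384, -768, …
g: a_k = 0, 2, -1, 2/3, -1/2, 2/5, -1/3, 2/7, -1/4, …
h₀=f+g: left-lcm gives L₀, ord ≤ 3.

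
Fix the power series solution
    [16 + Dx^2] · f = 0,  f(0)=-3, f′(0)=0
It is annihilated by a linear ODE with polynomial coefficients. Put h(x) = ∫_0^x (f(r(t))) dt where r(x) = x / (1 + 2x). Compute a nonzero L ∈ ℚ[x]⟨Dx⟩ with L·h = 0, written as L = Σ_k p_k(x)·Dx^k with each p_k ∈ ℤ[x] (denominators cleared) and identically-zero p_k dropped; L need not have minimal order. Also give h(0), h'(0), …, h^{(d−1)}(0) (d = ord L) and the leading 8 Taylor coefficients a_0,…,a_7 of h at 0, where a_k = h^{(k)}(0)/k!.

L = 16·Dx + (4 + 24·x + 48·x^2 + 32·x^3)·Dx^2 + (1 + 8·x + 24·x^2 + 32·x^3 + 16·x^4)·Dx^3  (order 3).
h: a_k = 0, -3, 0, 8, -24, 256/5, -256/3, 1408/15, …
ICs: h(0) = 0, h′(0) = -3, h′′(0) = 0.

f: a_k = -3, 0, 24, 0, -32, 0, 256/15, 0, …
Change of var in L_f (x↦r) gives L₀.
h=∫₀ˣh₀: take L = L₀·Dx.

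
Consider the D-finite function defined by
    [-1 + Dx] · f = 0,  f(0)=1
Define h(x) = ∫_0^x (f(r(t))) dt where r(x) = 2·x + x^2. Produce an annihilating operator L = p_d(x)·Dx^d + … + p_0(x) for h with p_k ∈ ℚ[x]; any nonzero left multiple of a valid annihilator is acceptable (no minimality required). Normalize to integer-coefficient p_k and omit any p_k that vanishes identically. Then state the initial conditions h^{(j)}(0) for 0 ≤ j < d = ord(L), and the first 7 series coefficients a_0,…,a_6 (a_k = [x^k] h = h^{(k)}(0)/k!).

f: a_k = 1, 1, 1/2, 1/6, 1/24, 1/120, 1/720, …
L₀ from L_f via x↦r, Dx↦r'^{-1}Dx.
h=∫₀ˣh₀: take L = L₀·Dx.
L = (-2 - 2·x)·Dx + Dx^2  (order 2).
h: a_k = 0, 1, 1, 1, 5/6, 19/30, 13/30, …
ICs: h(0) = 0, h′(0) = 1.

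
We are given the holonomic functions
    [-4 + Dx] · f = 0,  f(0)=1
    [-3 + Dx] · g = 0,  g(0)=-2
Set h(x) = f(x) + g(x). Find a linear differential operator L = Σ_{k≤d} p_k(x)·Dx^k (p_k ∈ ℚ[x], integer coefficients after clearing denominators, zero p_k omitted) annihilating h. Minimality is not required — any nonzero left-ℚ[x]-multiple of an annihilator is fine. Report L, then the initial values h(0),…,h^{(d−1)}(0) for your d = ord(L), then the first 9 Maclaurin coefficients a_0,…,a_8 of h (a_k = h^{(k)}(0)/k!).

L = 12 - 7·Dx + Dx^2  (order 2).
h: a_k = -1, -2, -1, 5/3, 47/12, 269/60, 1319/360, 1201/504, 26207/20160, …
ICs: h(0) = -1, h′(0) = -2.

f: a_k = 1, 4, 8, 32/3, 32/3, 128/15, 256/45, 1024/315, 512/315, …
g: a_k = -2, -6, -9, -9, -27/4, -81/20, -81/40, -243/280, -729/2240, …
h₀=f+g: left-lcm gives L₀, ord ≤ 2.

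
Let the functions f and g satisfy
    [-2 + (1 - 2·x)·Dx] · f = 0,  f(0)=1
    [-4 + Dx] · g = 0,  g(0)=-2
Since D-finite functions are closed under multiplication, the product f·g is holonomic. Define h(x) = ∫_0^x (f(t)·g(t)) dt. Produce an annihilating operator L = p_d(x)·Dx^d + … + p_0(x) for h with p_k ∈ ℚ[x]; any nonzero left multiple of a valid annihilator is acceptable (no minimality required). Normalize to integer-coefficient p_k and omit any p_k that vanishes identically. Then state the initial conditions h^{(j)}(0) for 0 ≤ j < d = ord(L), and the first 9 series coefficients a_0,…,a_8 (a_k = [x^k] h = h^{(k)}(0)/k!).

f: a_k = 1, 2, 4, 8, 16, 32, 64, 128, 256, …
g: a_k = -2, -8, -16, -64/3, -64/3, -256/15, -512/45, -2048/315, -1024/315, …
Sym-product of L_f,L_g gives L₀ (≤ ord 1).
h=∫h₀ ⇒ L = L₀·Dx.
L = (6 - 8·x)·Dx + (-1 + 2·x)·Dx^2  (order 2).
h: a_k = 0, -2, -6, -40/3, -76/3, -224/5, -3488/45, -42368/315, -4960/21, …
ICs: h(0) = 0, h′(0) = -2.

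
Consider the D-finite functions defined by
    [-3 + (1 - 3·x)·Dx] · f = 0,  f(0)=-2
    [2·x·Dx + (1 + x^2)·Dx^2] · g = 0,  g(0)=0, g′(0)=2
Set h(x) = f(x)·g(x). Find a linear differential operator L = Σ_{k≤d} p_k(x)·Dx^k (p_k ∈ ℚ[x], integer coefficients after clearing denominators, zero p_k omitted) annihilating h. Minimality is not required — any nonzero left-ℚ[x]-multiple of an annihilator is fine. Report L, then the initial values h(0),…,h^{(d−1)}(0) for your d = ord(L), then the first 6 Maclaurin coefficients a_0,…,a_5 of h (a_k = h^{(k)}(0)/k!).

L = 6·x + (6 - 2·x + 12·x^2)·Dx + (-1 + 3·x - x^2 + 3·x^3)·Dx^2  (order 2).
h: a_k = 0, -4, -12, -104/3, -104, -1564/5, …
ICs: h(0) = 0, h′(0) = -4.

f: a_k = -2, -6, -18, -54, -162, -486, …
g: a_k = 0, 2, 0, -2/3, 0, 2/5, …
L₀ := L_f ⊗_s L_g (sym. prod.), ord ≤ 2.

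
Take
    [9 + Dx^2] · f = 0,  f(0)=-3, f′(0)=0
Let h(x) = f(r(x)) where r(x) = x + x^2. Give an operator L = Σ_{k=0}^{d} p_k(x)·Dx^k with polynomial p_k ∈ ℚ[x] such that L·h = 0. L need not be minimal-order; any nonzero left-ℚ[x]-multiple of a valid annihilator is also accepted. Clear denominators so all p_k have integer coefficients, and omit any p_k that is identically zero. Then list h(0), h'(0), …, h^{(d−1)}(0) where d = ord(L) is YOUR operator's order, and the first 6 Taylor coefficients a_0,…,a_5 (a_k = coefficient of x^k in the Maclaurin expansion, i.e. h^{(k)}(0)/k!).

f: a_k = -3, 0, 27/2, 0, -81/8, 0, …
h₀=f(r): pull back L_f along r ⇒ L₀.
L = (9 + 54·x + 108·x^2 + 72·x^3) - 2·Dx + (1 + 2·x)·Dx^2  (order 2).
h: a_k = -3, 0, 27/2, 27, 27/8, -81/2, …
ICs: h(0) = -3, h′(0) = 0.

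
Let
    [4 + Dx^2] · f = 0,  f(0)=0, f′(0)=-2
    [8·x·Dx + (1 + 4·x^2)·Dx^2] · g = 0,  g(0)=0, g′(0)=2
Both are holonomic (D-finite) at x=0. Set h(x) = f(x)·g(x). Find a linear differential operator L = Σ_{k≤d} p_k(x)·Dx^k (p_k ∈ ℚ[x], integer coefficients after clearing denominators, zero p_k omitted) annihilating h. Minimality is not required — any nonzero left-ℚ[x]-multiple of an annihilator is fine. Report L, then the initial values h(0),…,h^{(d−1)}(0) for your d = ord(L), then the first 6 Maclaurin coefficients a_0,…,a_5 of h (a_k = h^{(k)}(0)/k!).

f: a_k = 0, -2, 0, 4/3, 0, -4/15, …
g: a_k = 0, 2, 0, -8/3, 0, 32/5, …
h₀=f·g: eliminate ⇒ L₀, order ≤ 2·2.
L = (80 + 832·x^2 + 1408·x^4 + 2048·x^6 + 2048·x^8) + (96·x + 640·x^3 + 1536·x^5 + 2048·x^7)·Dx + (24 + 256·x^2 + 576·x^4 + 1024·x^6 + 1024·x^8)·Dx^2 + (24·x + 160·x^3 + 384·x^5 + 512·x^7)·Dx^3 + (1 + 12·x^2 + 56·x^4 + 128·x^6 + 128·x^8)·Dx^4  (order 4).
h: a_k = 0, 0, -4, 0, 8, 0, …
ICs: h(0) = 0, h′(0) = 0, h′′(0) = -8, h′′′(0) = 0.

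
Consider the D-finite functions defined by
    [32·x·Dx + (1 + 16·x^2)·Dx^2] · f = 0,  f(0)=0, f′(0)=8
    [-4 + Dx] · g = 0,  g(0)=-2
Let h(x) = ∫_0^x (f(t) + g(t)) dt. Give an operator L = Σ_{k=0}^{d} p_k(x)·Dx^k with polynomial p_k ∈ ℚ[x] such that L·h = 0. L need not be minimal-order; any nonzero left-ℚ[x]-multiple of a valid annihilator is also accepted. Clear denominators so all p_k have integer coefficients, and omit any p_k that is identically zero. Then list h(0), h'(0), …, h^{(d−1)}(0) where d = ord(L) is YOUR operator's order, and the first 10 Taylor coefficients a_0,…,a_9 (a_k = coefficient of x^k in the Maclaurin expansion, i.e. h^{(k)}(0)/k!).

L = (32 - 256·x - 512·x^2)·Dx^2 + (-12 + 48·x + 64·x^2 - 256·x^3)·Dx^3 + (1 + 4·x + 16·x^2 + 64·x^3)·Dx^4  (order 4).
h: a_k = 0, -2, 0, -16/3, -16, -64/15, 2944/45, -512/315, -26368/45, -1024/2835, …
ICs: h(0) = 0, h′(0) = -2, h′′(0) = 0, h′′′(0) = -32.

f: a_k = 0, 8, 0, -128/3, 0, 2048/5, 0, -32768/7, 0, 524288/9, …
g: a_k = -2, -8, -16, -64/3, -64/3, -256/15, -512/45, -2048/315, -1024/315, -4096/2835, …
Weyl lclm of L_f,L_g ⇒ L₀ (ord ≤ 3).
h=∫h₀ ⇒ L = L₀·Dx.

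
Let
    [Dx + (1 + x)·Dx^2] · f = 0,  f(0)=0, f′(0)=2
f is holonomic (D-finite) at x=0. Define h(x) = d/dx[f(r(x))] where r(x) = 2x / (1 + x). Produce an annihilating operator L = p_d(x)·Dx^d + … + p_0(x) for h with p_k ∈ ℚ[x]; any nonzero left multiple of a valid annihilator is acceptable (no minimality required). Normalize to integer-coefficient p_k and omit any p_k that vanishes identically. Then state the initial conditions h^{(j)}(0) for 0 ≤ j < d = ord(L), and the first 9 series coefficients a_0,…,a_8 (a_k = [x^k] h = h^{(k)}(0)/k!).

f: a_k = 0, 2, -1, 2/3, -1/2, 2/5, -1/3, 2/7, -1/4, …
h₀=f(r): pull back L_f along r ⇒ L₀.
h=h₀': d/dx-closure on L₀ ⇒ L.
L = (4 + 6·x) + (1 + 4·x + 3·x^2)·Dx  (order 1).
h: a_k = 4, -16, 52, -160, 484, -1456, 4372, -13120, 39364, …
ICs: h(0) = 4.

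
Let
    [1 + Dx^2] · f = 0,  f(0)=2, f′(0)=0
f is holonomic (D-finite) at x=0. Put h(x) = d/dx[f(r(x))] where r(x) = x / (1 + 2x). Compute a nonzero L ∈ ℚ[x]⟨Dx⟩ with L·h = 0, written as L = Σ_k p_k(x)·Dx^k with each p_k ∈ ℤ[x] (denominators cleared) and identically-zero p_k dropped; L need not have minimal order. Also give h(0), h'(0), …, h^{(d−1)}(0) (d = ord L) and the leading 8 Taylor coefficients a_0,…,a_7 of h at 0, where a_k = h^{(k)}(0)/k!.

f: a_k = 2, 0, -1, 0, 1/12, 0, -1/360, 0, …
Substitute x→r, Dx→(1/r')Dx; clear ⇒ L₀.
h=h₀': d/dx-closure on L₀ ⇒ L.
L = (25 + 96·x + 96·x^2) + (12 + 72·x + 144·x^2 + 96·x^3)·Dx + (1 + 8·x + 24·x^2 + 32·x^3 + 16·x^4)·Dx^2  (order 2).
h: a_k = 0, -2, 12, -143/3, 470/3, -27601/60, 12509/10, -8095583/2520, …
ICs: h(0) = 0, h′(0) = -2.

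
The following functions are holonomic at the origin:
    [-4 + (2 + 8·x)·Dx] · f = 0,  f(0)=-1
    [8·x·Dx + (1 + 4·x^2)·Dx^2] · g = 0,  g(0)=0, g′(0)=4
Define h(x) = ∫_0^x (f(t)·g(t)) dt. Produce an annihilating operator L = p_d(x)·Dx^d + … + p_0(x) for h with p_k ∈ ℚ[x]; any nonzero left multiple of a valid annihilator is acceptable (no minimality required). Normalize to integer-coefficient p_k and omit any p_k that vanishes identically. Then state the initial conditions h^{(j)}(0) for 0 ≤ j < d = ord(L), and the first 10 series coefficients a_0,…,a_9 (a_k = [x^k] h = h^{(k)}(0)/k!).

L = (12 - 16·x - 16·x^2)·Dx + (-4 - 8·x + 48·x^2 + 64·x^3)·Dx^2 + (1 + 8·x + 20·x^2 + 32·x^3 + 64·x^4)·Dx^3  (order 3).
h: a_k = 0, 0, -2, -8/3, 10/3, -16/15, 124/45, -1744/105, 4526/105, -92896/945, …
ICs: h(0) = 0, h′(0) = 0, h′′(0) = -4.

f: a_k = -1, -2, 2, -4, 10, -28, 84, -264, 858, -2860, …
g: a_k = 0, 4, 0, -16/3, 0, 64/5, 0, -256/7, 0, 1024/9, …
L₀ := L_f ⊗_s L_g (sym. prod.), ord ≤ 2.
h=∫₀ˣh₀: take L = L₀·Dx.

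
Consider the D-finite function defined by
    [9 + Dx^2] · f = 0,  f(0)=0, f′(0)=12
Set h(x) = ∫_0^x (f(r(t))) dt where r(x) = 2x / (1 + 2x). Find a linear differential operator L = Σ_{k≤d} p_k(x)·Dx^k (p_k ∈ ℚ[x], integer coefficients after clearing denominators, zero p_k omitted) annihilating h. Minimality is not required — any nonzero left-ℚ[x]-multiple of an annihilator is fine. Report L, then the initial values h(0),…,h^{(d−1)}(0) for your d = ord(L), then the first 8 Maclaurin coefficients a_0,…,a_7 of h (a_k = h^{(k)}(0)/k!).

L = 36·Dx + (4 + 24·x + 48·x^2 + 32·x^3)·Dx^2 + (1 + 8·x + 24·x^2 + 32·x^3 + 16·x^4)·Dx^3  (order 3).
h: a_k = 0, 0, 12, -16, -12, 672/5, -2344/5, 8160/7, …
ICs: h(0) = 0, h′(0) = 0, h′′(0) = 24.

f: a_k = 0, 12, 0, -18, 0, 81/10, 0, -243/140, …
h₀=f(r): pull back L_f along r ⇒ L₀.
∫: right-multiply L₀ by Dx.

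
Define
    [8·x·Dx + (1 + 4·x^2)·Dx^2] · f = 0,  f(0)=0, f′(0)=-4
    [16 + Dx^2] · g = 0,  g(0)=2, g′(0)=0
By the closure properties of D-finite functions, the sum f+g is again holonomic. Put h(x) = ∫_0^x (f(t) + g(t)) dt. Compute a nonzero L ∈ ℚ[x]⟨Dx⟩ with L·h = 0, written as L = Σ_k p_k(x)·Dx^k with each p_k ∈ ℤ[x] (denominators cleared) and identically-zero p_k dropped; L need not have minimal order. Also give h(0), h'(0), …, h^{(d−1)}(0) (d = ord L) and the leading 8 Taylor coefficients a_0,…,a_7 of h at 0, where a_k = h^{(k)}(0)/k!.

f: a_k = 0, -4, 0, 16/3, 0, -64/5, 0, 256/7, …
g: a_k = 2, 0, -16, 0, 64/3, 0, -512/45, 0, …
L₀ := lclm(L_f,L_g); ord L₀ ≤ 2+2.
h=∫₀ˣh₀: take L = L₀·Dx.
L = (-512·x + 5120·x^3 + 4096·x^5)·Dx^2 + (16 + 512·x^2 + 2304·x^4 + 2048·x^6)·Dx^3 + (-32·x + 320·x^3 + 256·x^5)·Dx^4 + (1 + 32·x^2 + 144·x^4 + 128·x^6)·Dx^5  (order 5).
h: a_k = 0, 2, -2, -16/3, 4/3, 64/15, -32/15, -512/315, …
ICs: h(0) = 0, h′(0) = 2, h′′(0) = -4, h′′′(0) = -32, h′′′′(0) = 32.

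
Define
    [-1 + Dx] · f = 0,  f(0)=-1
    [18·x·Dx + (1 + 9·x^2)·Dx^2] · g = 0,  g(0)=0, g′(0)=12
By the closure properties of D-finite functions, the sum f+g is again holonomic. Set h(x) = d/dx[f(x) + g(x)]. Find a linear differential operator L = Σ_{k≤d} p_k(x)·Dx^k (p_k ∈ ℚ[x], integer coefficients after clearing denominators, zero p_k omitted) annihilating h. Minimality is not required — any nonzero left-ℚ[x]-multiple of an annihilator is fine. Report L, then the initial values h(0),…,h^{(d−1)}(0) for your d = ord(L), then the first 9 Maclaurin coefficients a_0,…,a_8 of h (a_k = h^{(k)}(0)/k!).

L = (18 - 18·x - 486·x^2 - 162·x^3) + (-19 + 468·x^2 - 81·x^4)·Dx + (1 + 18·x + 18·x^2 + 162·x^3 + 81·x^4)·Dx^2  (order 2).
h: a_k = 11, -1, -217/2, -1/6, 23327/24, -1/120, -6298561/720, -1/5040, 3174474239/40320, …
ICs: h(0) = 11, h′(0) = -1.

f: a_k = -1, -1, -1/2, -1/6, -1/24, -1/120, -1/720, -1/5040, -1/40320, …
g: a_k = 0, 12, 0, -36, 0, 972/5, 0, -8748/7, 0, …
h₀=f+g: left-lcm gives L₀, ord ≤ 3.
Differentiate: ansatz ord ≤ ord L₀ ⇒ L.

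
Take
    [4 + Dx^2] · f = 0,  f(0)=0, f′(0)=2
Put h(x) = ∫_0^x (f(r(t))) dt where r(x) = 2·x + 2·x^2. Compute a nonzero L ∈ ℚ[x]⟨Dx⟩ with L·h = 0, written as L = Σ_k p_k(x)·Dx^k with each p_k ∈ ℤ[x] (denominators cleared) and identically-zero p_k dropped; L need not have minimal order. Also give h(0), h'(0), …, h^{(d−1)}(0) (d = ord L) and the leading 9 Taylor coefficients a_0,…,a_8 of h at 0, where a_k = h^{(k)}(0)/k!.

f: a_k = 0, 2, 0, -4/3, 0, 4/15, 0, -8/315, 0, …
L₀ from L_f via x↦r, Dx↦r'^{-1}Dx.
h=∫₀ˣh₀: take L = L₀·Dx.
L = (16 + 96·x + 192·x^2 + 128·x^3)·Dx - 2·Dx^2 + (1 + 2·x)·Dx^3  (order 3).
h: a_k = 0, 0, 2, 4/3, -8/3, -32/5, -176/45, 32/7, 3232/315, …
ICs: h(0) = 0, h′(0) = 0, h′′(0) = 4.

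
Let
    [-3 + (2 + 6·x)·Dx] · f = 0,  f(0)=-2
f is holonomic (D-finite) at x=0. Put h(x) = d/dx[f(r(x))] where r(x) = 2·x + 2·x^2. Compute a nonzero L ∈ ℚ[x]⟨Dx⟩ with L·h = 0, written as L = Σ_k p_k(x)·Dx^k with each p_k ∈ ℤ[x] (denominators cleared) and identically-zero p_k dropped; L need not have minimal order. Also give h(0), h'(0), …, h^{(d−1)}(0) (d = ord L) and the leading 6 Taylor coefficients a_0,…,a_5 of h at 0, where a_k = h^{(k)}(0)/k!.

L = -1 + (-1 - 8·x - 18·x^2 - 12·x^3)·Dx  (order 1).
h: a_k = -6, 6, -27, 117, -2025/4, 8829/4, …
ICs: h(0) = -6.

f: a_k = -2, -3, 9/4, -27/8, 405/64, -1701/128, …
f∘r: x↦r, Dx↦Dx/r' in L_f ⇒ L₀.
h₀' ⇒ L via d/dx closure of L₀.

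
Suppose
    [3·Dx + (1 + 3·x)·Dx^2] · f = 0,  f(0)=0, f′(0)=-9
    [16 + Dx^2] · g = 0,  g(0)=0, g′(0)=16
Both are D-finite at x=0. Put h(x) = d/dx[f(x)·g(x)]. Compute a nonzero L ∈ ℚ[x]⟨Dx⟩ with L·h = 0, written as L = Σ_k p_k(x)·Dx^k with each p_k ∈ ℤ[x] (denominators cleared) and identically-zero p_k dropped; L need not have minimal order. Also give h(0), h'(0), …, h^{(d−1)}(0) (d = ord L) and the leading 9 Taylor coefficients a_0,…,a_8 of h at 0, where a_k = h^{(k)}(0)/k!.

f: a_k = 0, -9, 27/2, -27, 243/4, -729/5, 729/2, -6561/7, 19683/8, …
g: a_k = 0, 16, 0, -128/3, 0, 512/15, 0, -4096/315, 0, …
Sym-product of L_f,L_g gives L₀ (≤ ord 4).
Derive L from L₀ (diff closure).
L = (-252256 - 1400832·x + 774144·x^2 + 36937728·x^3 + 133871616·x^4 + 191102976·x^5 + 95551488·x^6) + (-43296 + 45216·x + 2557440·x^2 + 11404800·x^3 + 19906560·x^4 + 11943936·x^5)·Dx + (-14630 - 16992·x + 831600·x^2 + 6110208·x^3 + 17853696·x^4 + 23887872·x^5 + 11943936·x^6)·Dx^2 + (-2706 + 2826·x + 159840·x^2 + 712800·x^3 + 1244160·x^4 + 746496·x^5)·Dx^3 + (71 + 4410·x + 48951·x^2 + 237600·x^3 + 592920·x^4 + 746496·x^5 + 373248·x^6)·Dx^4  (order 4).
h: a_k = 0, -288, 648, -192, 1980, -8928, 129528/5, -2682496/35, 8099298/35, …
ICs: h(0) = 0, h′(0) = -288, h′′(0) = 1296, h′′′(0) = -1152.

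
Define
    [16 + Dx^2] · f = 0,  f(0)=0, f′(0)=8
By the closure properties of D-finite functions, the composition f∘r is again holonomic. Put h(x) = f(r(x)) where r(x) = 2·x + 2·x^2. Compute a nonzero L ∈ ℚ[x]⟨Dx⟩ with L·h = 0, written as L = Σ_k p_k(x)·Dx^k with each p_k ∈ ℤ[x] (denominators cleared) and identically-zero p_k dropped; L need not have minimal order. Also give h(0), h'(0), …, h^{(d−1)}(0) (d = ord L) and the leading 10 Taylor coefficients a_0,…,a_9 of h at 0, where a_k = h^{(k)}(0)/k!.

f: a_k = 0, 8, 0, -64/3, 0, 256/15, 0, -2048/315, 0, 4096/2835, …
h₀=f(r): pull back L_f along r ⇒ L₀.
L = (64 + 384·x + 768·x^2 + 512·x^3) - 2·Dx + (1 + 2·x)·Dx^2  (order 2).
h: a_k = 0, 16, 16, -512/3, -512, 512/15, 2560, 1458176/315, -16384/45, -39706624/2835, …
ICs: h(0) = 0, h′(0) = 16.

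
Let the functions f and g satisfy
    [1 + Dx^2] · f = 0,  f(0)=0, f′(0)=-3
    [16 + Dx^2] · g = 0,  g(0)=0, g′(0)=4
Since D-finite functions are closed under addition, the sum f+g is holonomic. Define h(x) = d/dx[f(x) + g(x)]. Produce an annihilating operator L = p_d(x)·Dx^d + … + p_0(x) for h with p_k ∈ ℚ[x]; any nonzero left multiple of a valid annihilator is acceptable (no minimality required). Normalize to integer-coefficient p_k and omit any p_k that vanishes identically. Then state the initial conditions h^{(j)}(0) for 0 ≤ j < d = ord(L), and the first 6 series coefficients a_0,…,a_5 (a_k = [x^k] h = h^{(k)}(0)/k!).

L = 16 + 17·Dx^2 + Dx^4  (order 4).
h: a_k = 1, 0, -61/2, 0, 1021/24, 0, …
ICs: h(0) = 1, h′(0) = 0, h′′(0) = -61, h′′′(0) = 0.

f: a_k = 0, -3, 0, 1/2, 0, -1/40, …
g: a_k = 0, 4, 0, -32/3, 0, 128/15, …
Weyl lclm of L_f,L_g ⇒ L₀ (ord ≤ 4).
Differentiate: ansatz ord ≤ ord L₀ ⇒ L.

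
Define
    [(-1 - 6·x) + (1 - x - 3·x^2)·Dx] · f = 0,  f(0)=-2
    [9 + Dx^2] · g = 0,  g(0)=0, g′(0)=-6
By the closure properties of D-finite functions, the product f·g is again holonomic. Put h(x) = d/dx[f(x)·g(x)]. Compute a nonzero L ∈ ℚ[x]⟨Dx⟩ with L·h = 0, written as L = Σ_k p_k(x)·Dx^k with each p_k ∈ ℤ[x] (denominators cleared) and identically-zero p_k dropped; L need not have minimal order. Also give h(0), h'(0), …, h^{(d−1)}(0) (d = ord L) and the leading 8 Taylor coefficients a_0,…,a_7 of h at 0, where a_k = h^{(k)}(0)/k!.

L = (-15 - 54·x - 135·x^2 + 162·x^3 + 243·x^4) + (6·x + 54·x^2 + 108·x^3)·Dx + (1 - 4·x - 9·x^2 + 18·x^3 + 27·x^4)·Dx^2  (order 2).
h: a_k = 12, 24, 90, 264, 1641/2, 10863/5, 119373/20, 108582/7, …
ICs: h(0) = 12, h′(0) = 24.

f: a_k = -2, -2, -8, -14, -38, -80, -194, -434, …
g: a_k = 0, -6, 0, 9, 0, -81/20, 0, 243/280, …
Product ⇒ symmetric product L₀, ord ≤ 2.
Differentiate: ansatz ord ≤ ord L₀ ⇒ L.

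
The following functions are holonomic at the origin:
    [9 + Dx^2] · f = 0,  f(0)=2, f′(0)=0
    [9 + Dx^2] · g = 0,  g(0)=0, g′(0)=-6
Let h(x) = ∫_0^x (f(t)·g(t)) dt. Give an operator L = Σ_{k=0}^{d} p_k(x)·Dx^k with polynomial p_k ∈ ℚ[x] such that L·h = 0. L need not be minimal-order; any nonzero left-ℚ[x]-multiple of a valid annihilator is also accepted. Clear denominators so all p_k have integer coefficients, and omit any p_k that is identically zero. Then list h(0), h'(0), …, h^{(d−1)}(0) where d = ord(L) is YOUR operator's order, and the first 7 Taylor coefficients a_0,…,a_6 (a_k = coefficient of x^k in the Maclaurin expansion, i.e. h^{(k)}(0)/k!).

f: a_k = 2, 0, -9, 0, 27/4, 0, -81/40, …
g: a_k = 0, -6, 0, 9, 0, -81/20, 0, …
L₀ := L_f ⊗_s L_g (sym. prod.), ord ≤ 4.
h=∫h₀ ⇒ L = L₀·Dx.
L = 36·Dx^2 + Dx^4  (order 4).
h: a_k = 0, 0, -6, 0, 18, 0, -108/5, …
ICs: h(0) = 0, h′(0) = 0, h′′(0) = -12, h′′′(0) = 0.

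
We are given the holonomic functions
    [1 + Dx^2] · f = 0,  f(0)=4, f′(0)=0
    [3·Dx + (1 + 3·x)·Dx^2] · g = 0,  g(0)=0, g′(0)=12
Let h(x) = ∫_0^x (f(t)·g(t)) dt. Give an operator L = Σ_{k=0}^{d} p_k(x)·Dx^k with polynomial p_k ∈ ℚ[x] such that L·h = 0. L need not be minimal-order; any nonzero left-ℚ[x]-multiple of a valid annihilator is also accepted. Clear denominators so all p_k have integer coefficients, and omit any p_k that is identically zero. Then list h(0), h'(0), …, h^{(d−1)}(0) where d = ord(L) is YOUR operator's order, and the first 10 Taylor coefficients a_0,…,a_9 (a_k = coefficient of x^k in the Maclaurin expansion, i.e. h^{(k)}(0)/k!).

L = (-203 - 222·x - 189·x^2 + 432·x^3 + 324·x^4)·Dx + (-84 - 108·x + 648·x^2 + 648·x^3)·Dx^2 + (-208 - 228·x - 54·x^2 + 864·x^3 + 648·x^4)·Dx^3 + (-84 - 108·x + 648·x^2 + 648·x^3)·Dx^4 + (-5 - 6·x + 135·x^2 + 432·x^3 + 324·x^4)·Dx^5  (order 5).
h: a_k = 0, 0, 24, -24, 30, -288/5, 1769/15, -255, 484679/840, -60817/45, …
ICs: h(0) = 0, h′(0) = 0, h′′(0) = 48, h′′′(0) = -144, h′′′′(0) = 720.

f: a_k = 4, 0, -2, 0, 1/6, 0, -1/180, 0, 1/10080, 0, …
g: a_k = 0, 12, -18, 36, -81, 972/5, -486, 8748/7, -6561/2, 8748, …
Sym-product of L_f,L_g gives L₀ (≤ ord 4).
h=∫₀ˣh₀: take L = L₀·Dx.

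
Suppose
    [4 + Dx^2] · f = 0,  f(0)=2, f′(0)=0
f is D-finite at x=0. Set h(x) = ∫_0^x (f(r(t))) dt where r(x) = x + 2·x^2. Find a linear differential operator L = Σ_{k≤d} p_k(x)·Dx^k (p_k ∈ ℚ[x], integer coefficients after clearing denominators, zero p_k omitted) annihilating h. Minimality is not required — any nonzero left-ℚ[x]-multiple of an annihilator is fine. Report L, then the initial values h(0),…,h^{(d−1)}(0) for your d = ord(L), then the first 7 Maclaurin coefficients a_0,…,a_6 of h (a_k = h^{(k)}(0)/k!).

f: a_k = 2, 0, -4, 0, 4/3, 0, -8/45, …
L₀ from L_f via x↦r, Dx↦r'^{-1}Dx.
Integrate: L := L₀·Dx.
L = (4 + 48·x + 192·x^2 + 256·x^3)·Dx - 4·Dx^2 + (1 + 4·x)·Dx^3  (order 3).
h: a_k = 0, 2, 0, -4/3, -4, -44/15, 16/9, …
ICs: h(0) = 0, h′(0) = 2, h′′(0) = 0.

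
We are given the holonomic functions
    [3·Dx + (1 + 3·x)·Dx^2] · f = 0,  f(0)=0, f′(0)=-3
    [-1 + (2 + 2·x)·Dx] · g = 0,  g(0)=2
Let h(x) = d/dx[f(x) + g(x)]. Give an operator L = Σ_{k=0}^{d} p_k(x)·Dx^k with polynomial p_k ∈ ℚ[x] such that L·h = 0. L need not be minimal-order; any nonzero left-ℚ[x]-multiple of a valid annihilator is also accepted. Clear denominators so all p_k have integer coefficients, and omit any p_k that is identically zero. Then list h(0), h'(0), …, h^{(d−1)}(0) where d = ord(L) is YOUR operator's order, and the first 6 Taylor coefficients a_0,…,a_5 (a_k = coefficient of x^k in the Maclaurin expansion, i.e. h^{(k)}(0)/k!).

L = (27 + 9·x) + (69 + 126·x + 45·x^2)·Dx + (10 + 46·x + 54·x^2 + 18·x^3)·Dx^2  (order 2).
h: a_k = -2, 17/2, -213/8, 1291/16, -31069/128, 186561/256, …
ICs: h(0) = -2, h′(0) = 17/2.

f: a_k = 0, -3, 9/2, -9, 81/4, -243/5, …
g: a_k = 2, 1, -1/4, 1/8, -5/64, 7/128, …
L₀ := lclm(L_f,L_g); ord L₀ ≤ 2+1.
h₀' ⇒ L via d/dx closure of L₀.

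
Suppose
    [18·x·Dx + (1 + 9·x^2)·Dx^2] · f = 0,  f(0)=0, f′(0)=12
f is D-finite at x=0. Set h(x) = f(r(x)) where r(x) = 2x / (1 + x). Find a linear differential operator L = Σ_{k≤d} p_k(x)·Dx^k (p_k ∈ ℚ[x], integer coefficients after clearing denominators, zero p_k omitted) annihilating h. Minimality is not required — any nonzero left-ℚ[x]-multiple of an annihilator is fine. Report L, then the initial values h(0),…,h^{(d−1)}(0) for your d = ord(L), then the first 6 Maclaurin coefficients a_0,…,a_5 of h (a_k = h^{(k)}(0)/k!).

f: a_k = 0, 12, 0, -36, 0, 972/5, …
L₀ from L_f via x↦r, Dx↦r'^{-1}Dx.
L = (2 + 74·x)·Dx + (1 + 2·x + 37·x^2)·Dx^2  (order 2).
h: a_k = 0, 24, -24, -264, 840, 22584/5, …
ICs: h(0) = 0, h′(0) = 24.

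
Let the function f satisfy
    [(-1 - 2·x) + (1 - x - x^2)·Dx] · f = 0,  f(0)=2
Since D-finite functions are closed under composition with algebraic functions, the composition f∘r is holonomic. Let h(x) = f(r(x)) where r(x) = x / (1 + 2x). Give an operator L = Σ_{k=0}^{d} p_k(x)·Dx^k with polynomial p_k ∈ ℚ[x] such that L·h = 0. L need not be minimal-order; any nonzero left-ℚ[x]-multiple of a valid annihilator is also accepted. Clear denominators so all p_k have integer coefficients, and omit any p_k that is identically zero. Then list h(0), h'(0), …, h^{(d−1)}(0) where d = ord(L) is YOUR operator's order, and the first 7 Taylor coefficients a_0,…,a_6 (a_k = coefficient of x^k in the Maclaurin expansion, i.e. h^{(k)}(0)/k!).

f: a_k = 2, 2, 4, 6, 10, 16, 26, …
f∘r: x↦r, Dx↦Dx/r' in L_f ⇒ L₀.
L = (-1 - 4·x) + (1 + 5·x + 7·x^2 + 2·x^3)·Dx  (order 1).
h: a_k = 2, 2, 0, -2, 6, -16, 42, …
ICs: h(0) = 2.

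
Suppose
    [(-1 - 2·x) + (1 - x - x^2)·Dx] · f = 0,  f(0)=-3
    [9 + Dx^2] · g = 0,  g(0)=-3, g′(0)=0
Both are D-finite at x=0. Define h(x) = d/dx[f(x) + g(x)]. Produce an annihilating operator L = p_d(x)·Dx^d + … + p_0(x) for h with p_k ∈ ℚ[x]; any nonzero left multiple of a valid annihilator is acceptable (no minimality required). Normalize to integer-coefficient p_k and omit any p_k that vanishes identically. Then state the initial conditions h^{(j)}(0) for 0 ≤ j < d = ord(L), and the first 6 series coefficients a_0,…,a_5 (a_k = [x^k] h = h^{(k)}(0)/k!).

f: a_k = -3, -3, -6, -9, -15, -24, …
g: a_k = -3, 0, 27/2, 0, -81/8, 0, …
Sum ⇒ L₀ = lclm(L_f,L_g) in ℚ(x)⟨Dx⟩.
Derive L from L₀ (diff closure).
L = (468 + 1026·x + 1170·x^2 + 450·x^3 + 630·x^4 + 486·x^5 + 162·x^6) + (-81 - 63·x + 252·x^2 + 45·x^3 - 90·x^4 + 153·x^5 + 189·x^6 + 54·x^7)·Dx + (52 + 114·x + 130·x^2 + 50·x^3 + 70·x^4 + 54·x^5 + 18·x^6)·Dx^2 + (-9 - 7·x + 28·x^2 + 5·x^3 - 10·x^4 + 17·x^5 + 21·x^6 + 6·x^7)·Dx^3  (order 3).
h: a_k = -3, 15, -27, -201/2, -120, -8631/40, …
ICs: h(0) = -3, h′(0) = 15, h′′(0) = -54.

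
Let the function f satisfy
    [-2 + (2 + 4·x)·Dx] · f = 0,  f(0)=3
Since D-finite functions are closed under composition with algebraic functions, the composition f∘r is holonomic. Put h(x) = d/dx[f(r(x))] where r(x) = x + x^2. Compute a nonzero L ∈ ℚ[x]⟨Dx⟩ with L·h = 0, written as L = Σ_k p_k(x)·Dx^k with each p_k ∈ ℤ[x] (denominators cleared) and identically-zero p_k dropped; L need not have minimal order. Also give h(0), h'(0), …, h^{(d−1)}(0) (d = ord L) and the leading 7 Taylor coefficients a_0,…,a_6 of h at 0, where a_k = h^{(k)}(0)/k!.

f: a_k = 3, 3, -3/2, 3/2, -15/8, 21/8, -63/16, …
f∘r: x↦r, Dx↦Dx/r' in L_f ⇒ L₀.
Differentiate: ansatz ord ≤ ord L₀ ⇒ L.
L = 1 + (-1 - 4·x - 6·x^2 - 4·x^3)·Dx  (order 1).
h: a_k = 3, 3, -9/2, 9/2, -15/8, -27/8, 147/16, …
ICs: h(0) = 3.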